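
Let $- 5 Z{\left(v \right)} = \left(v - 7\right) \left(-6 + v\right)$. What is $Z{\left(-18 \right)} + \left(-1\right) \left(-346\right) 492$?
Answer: $170112$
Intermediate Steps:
$Z{\left(v \right)} = - \frac{\left(-7 + v\right) \left(-6 + v\right)}{5}$ ($Z{\left(v \right)} = - \frac{\left(v - 7\right) \left(-6 + v\right)}{5} = - \frac{\left(-7 + v\right) \left(-6 + v\right)}{5}$)
$Z{\left(-18 \right)} + \left(-1\right) \left(-346\right) 492 = \left(- \frac{42}{5} - \frac{\left(-18\right)^{2}}{5} + \frac{13}{5} \left(-18\right)\right) + \left(-1\right) \left(-346\right) 492 = \left(- \frac{42}{5} - \frac{324}{5} - \frac{234}{5}\right) + 346 \cdot 492 = \left(- \frac{42}{5} - \frac{324}{5} - \frac{234}{5}\right) + 170232 = -120 + 170232 = 170112$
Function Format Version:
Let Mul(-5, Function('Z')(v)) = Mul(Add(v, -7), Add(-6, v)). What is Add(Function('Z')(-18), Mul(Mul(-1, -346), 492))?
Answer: 170112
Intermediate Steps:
Function('Z')(v) = Mul(Rational(-1, 5), Add(-7, v), Add(-6, v)) (Function('Z')(v) = Mul(Rational(-1, 5), Mul(Add(v, -7), Add(-6, v))) = Mul(Rational(-1, 5), Mul(Add(-7, v), Add(-6, v))) = Mul(Rational(-1, 5), Add(-7, v), Add(-6, v)))
Add(Function('Z')(-18), Mul(Mul(-1, -346), 492)) = Add(Add(Rational(-42, 5), Mul(Rational(-1, 5), Pow(-18, 2)), Mul(Rational(13, 5), -18)), Mul(Mul(-1, -346), 492)) = Add(Add(Rational(-42, 5), Mul(Rational(-1, 5), 324), Rational(-234, 5)), Mul(346, 492)) = Add(Add(Rational(-42, 5), Rational(-324, 5), Rational(-234, 5)), 170232) = Add(-120, 170232) = 170112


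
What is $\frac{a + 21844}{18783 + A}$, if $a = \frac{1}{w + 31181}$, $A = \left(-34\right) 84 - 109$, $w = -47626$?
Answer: $\frac{359224579}{260127010} \approx 1.381$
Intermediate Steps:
$A = -2965$ ($A = -2856 - 109 = -2965$)
$a = - \frac{1}{16445}$ ($a = \frac{1}{-47626 + 31181} = \frac{1}{-16445} = - \frac{1}{16445} \approx -6.0809 \cdot 10^{-5}$)
$\frac{a + 21844}{18783 + A} = \frac{- \frac{1}{16445} + 21844}{18783 - 2965} = \frac{359224579}{16445 \cdot 15818} = \frac{359224579}{16445} \cdot \frac{1}{15818} = \frac{359224579}{260127010}$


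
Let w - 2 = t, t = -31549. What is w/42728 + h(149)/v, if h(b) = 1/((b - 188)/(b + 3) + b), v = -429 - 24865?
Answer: -9020426964909/12217474390744 ≈ -0.73832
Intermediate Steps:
v = -25294
h(b) = 1/(b + (-188 + b)/(3 + b)) (h(b) = 1/((-188 + b)/(3 + b) + b) = 1/(b + (-188 + b)/(3 + b)))
w = -31547 (w = 2 - 31549 = -31547)
w/42728 + h(149)/v = -31547/42728 + ((3 + 149)/(-188 + 149² + 4*149))/(-25294) = -31547*1/42728 + (152/(-188 + 22201 + 596))*(-1/25294) = -31547/42728 + (152/22609)*(-1/25294) = -31547/42728 - 76/285936023 = -9020426964909/12217474390744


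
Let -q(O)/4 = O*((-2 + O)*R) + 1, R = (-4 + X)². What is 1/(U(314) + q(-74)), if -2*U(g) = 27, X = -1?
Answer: -2/1124835 ≈ -1.7780e-6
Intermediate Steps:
R = 25 (R = (-4 - 1)² = (-5)² = 25)
U(g) = -27/2 (U(g) = -½*27 = -27/2)
q(O) = -4 - 4*O*(-50 + 25*O) (q(O) = -4*(O*((-2 + O)*25) + 1) = -4*(O*(-50 + 25*O) + 1) = -4*(1 + O*(-50 + 25*O)) = -4 - 4*O*(-50 + 25*O))
1/(U(314) + q(-74)) = 1/(-27/2 + (-4 - 100*(-74)² + 200*(-74))) = 1/(-27/2 + (-4 - 100*5476 - 14800)) = 1/(-27/2 + (-4 - 547600 - 14800)) = 1/(-27/2 - 562404) = 1/(-1124835/2) = -2/1124835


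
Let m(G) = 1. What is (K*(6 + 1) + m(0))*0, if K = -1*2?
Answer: 0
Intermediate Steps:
K = -2
(K*(6 + 1) + m(0))*0 = (-2*(6 + 1) + 1)*0 = (-2*7 + 1)*0 = (-14 + 1)*0 = -13*0 = 0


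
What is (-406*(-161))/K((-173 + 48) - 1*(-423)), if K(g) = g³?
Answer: 32683/13231796 ≈ 0.0024700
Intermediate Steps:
(-406*(-161))/K((-173 + 48) - 1*(-423)) = (-406*(-161))/(((-173 + 48) - 1*(-423))³) = 65366/((-125 + 423)³) = 65366/(298³) = 65366/26463592 = 65366*(1/26463592) = 32683/13231796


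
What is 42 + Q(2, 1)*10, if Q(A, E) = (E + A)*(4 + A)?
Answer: 222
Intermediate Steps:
Q(A, E) = (4 + A)*(A + E) (Q(A, E) = (A + E)*(4 + A) = (4 + A)*(A + E))
42 + Q(2, 1)*10 = 42 + (2² + 4*2 + 4*1 + 2*1)*10 = 42 + (4 + 8 + 4 + 2)*10 = 42 + 18*10 = 42 + 180 = 222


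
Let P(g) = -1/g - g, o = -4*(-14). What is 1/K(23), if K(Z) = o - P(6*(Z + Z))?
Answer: 276/91633 ≈ 0.0030120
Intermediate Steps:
o = 56
P(g) = -g - 1/g
K(Z) = 56 + 12*Z + 1/(12*Z) (K(Z) = 56 - (-6*(Z + Z) - 1/(6*(Z + Z))) = 56 - (-6*2*Z - 1/(6*(2*Z))) = 56 - (-12*Z - 1/(12*Z)) = 56 + (12*Z + 1/(12*Z)) = 56 + 12*Z + 1/(12*Z))
1/K(23) = 1/(56 + 12*23 + (1/12)/23) = 1/(56 + 276 + (1/12)*(1/23)) = 1/(56 + 276 + 1/276) = 1/(91633/276) = 276/91633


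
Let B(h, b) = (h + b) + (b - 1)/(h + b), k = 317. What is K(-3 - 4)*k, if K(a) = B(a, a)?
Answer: -29798/7 ≈ -4256.9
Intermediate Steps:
B(h, b) = b + h + (-1 + b)/(b + h) (B(h, b) = (b + h) + (-1 + b)/(b + h) = b + h + (-1 + b)/(b + h))
K(a) = (-1 + a + 4*a**2)/(2*a) (K(a) = (-1 + a + a**2 + a**2 + 2*a*a)/(a + a) = (-1 + a + a**2 + a**2 + 2*a**2)/((2*a)) = (1/(2*a))*(-1 + a + 4*a**2) = (-1 + a + 4*a**2)/(2*a))
K(-3 - 4)*k = ((-1 + (-3 - 4) + 4*(-3 - 4)**2)/(2*(-3 - 4)))*317 = ((1/2)*(-1 - 7 + 4*(-7)**2)/(-7))*317 = ((1/2)*(-1/7)*(-1 - 7 + 4*49))*317 = ((1/2)*(-1/7)*(-1 - 7 + 196))*317 = ((1/2)*(-1/7)*188)*317 = -94/7*317 = -29798/7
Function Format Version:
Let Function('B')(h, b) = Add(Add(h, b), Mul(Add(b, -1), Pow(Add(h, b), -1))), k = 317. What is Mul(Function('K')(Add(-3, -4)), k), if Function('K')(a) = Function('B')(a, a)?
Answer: Rational(-29798, 7) ≈ -4256.9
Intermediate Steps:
Function('B')(h, b) = Add(b, h, Mul(Pow(Add(b, h), -1), Add(-1, b))) (Function('B')(h, b) = Add(Add(b, h), Mul(Add(-1, b), Pow(Add(b, h), -1))) = Add(Add(b, h), Mul(Pow(Add(b, h), -1), Add(-1, b))) = Add(b, h, Mul(Pow(Add(b, h), -1), Add(-1, b))))
Function('K')(a) = Mul(Rational(1, 2), Pow(a, -1), Add(-1, a, Mul(4, Pow(a, 2)))) (Function('K')(a) = Mul(Pow(Add(a, a), -1), Add(-1, a, Pow(a, 2), Pow(a, 2), Mul(2, a, a))) = Mul(Pow(Mul(2, a), -1), Add(-1, a, Pow(a, 2), Pow(a, 2), Mul(2, Pow(a, 2)))) = Mul(Mul(Rational(1, 2), Pow(a, -1)), Add(-1, a, Mul(4, Pow(a, 2)))) = Mul(Rational(1, 2), Pow(a, -1), Add(-1, a, Mul(4, Pow(a, 2)))))
Mul(Function('K')(Add(-3, -4)), k) = Mul(Mul(Rational(1, 2), Pow(Add(-3, -4), -1), Add(-1, Add(-3, -4), Mul(4, Pow(Add(-3, -4), 2)))), 317) = Mul(Mul(Rational(1, 2), Pow(-7, -1), Add(-1, -7, Mul(4, Pow(-7, 2)))), 317) = Mul(Mul(Rational(1, 2), Rational(-1, 7), Add(-1, -7, Mul(4, 49))), 317) = Mul(Mul(Rational(1, 2), Rational(-1, 7), Add(-1, -7, 196)), 317) = Mul(Mul(Rational(1, 2), Rational(-1, 7), 188), 317) = Mul(Rational(-94, 7), 317) = Rational(-29798, 7)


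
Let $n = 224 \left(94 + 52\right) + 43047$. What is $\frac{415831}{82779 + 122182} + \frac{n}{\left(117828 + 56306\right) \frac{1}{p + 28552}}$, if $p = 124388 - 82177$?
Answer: $\frac{1098738798627847}{35690678774} \approx 30785.0$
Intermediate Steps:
$p = 42211$
$n = 75751$ ($n = 224 \cdot 146 + 43047 = 32704 + 43047 = 75751$)
$\frac{415831}{82779 + 122182} + \frac{n}{\left(117828 + 56306\right) \frac{1}{p + 28552}} = \frac{415831}{82779 + 122182} + \frac{75751}{\left(117828 + 56306\right) \frac{1}{42211 + 28552}} = \frac{415831}{204961} + \frac{75751}{174134 \cdot \frac{1}{70763}} = 415831 \cdot \frac{1}{204961} + \frac{75751}{174134 \cdot \frac{1}{70763}} = \frac{415831}{204961} + \frac{75751}{\frac{174134}{70763}} = \frac{415831}{204961} + 75751 \cdot \frac{70763}{174134} = \frac{415831}{204961} + \frac{5360368013}{174134} = \frac{1098738798627847}{35690678774}$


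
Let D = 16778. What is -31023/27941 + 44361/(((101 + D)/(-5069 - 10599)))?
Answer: -19420863940485/471616139 ≈ -41179.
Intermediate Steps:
-31023/27941 + 44361/(((101 + D)/(-5069 - 10599))) = -31023/27941 + 44361/(((101 + 16778)/(-5069 - 10599))) = -31023*1/27941 + 44361/((16879/(-15668))) = -31023/27941 + 44361/((16879*(-1/15668))) = -31023/27941 + 44361/(-16879/15668) = -31023/27941 + 44361*(-15668/16879) = -31023/27941 - 695048148/16879 = -19420863940485/471616139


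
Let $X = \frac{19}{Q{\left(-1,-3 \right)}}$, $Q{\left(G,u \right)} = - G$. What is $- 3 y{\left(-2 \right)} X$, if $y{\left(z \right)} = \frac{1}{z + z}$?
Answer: $\frac{57}{4} \approx 14.25$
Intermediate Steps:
$X = 19$ ($X = \frac{19}{\left(-1\right) \left(-1\right)} = \frac{19}{1} = 19 \cdot 1 = 19$)
$y{\left(z \right)} = \frac{1}{2 z}$
$- 3 y{\left(-2 \right)} X = - 3 \frac{1}{2 \left(-2\right)} 19 = - 3 \cdot \frac{1}{2} \left(- \frac{1}{2}\right) 19 = \left(-3\right) \left(- \frac{1}{4}\right) 19 = \frac{3}{4} \cdot 19 = \frac{57}{4}$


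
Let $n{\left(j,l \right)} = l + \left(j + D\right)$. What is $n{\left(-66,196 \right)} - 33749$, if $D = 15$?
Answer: $-33604$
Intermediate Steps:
$n{\left(j,l \right)} = 15 + j + l$ ($n{\left(j,l \right)} = l + \left(j + 15\right) = l + \left(15 + j\right) = 15 + j + l$)
$n{\left(-66,196 \right)} - 33749 = \left(15 - 66 + 196\right) - 33749 = 145 - 33749 = -33604$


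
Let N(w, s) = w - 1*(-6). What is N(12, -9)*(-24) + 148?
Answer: -284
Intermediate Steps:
N(w, s) = 6 + w (N(w, s) = w + 6 = 6 + w)
N(12, -9)*(-24) + 148 = (6 + 12)*(-24) + 148 = 18*(-24) + 148 = -432 + 148 = -284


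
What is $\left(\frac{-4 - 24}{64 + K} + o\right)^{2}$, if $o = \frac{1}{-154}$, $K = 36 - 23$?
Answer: $\frac{3249}{23716} \approx 0.137$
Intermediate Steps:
$K = 13$
$o = - \frac{1}{154} \approx -0.0064935$
$\left(\frac{-4 - 24}{64 + K} + o\right)^{2} = \left(\frac{-4 - 24}{64 + 13} - \frac{1}{154}\right)^{2} = \left(- \frac{28}{77} - \frac{1}{154}\right)^{2} = \left(\left(-28\right) \frac{1}{77} - \frac{1}{154}\right)^{2} = \left(- \frac{4}{11} - \frac{1}{154}\right)^{2} = \left(- \frac{57}{154}\right)^{2} = \frac{3249}{23716}$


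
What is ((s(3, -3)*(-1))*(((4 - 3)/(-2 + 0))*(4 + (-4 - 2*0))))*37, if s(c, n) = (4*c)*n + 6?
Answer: 0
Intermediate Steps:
s(c, n) = 6 + 4*c*n (s(c, n) = 4*c*n + 6 = 6 + 4*c*n)
((s(3, -3)*(-1))*(((4 - 3)/(-2 + 0))*(4 + (-4 - 2*0))))*37 = (((6 + 4*3*(-3))*(-1))*(((4 - 3)/(-2 + 0))*(4 + (-4 - 2*0))))*37 = (((6 - 36)*(-1))*((1/(-2))*(4 + (-4 + 0))))*37 = ((-30*(-1))*((1*(-½))*(4 - 4)))*37 = (30*(-½*0))*37 = (30*0)*37 = 0*37 = 0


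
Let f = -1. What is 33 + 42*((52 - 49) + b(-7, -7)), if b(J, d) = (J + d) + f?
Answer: -471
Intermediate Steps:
b(J, d) = -1 + J + d (b(J, d) = (J + d) - 1 = -1 + J + d)
33 + 42*((52 - 49) + b(-7, -7)) = 33 + 42*((52 - 49) + (-1 - 7 - 7)) = 33 + 42*(3 - 15) = 33 + 42*(-12) = 33 - 504 = -471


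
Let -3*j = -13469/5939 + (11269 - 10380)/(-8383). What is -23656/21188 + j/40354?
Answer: -17822323914727655/15963224193736359 ≈ -1.1165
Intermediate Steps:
j = 118190398/149359911 (j = -(-13469/5939 + (11269 - 10380)/(-8383))/3 = -(-13469*1/5939 + 889*(-1/8383))/3 = -(-13469/5939 - 889/8383)/3 = -1/3*(-118190398/49786637) = 118190398/149359911 ≈ 0.79131)
-23656/21188 + j/40354 = -23656/21188 + (118190398/149359911)/40354 = -23656*1/21188 + (118190398/149359911)*(1/40354) = -5914/5297 + 59095199/3013634924247 = -17822323914727655/15963224193736359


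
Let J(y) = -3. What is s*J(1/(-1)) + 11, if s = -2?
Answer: 17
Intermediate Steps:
s*J(1/(-1)) + 11 = -2*(-3) + 11 = 6 + 11 = 17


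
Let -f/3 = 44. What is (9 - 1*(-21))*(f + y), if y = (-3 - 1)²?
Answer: -3480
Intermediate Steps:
y = 16 (y = (-4)² = 16)
f = -132 (f = -3*44 = -132)
(9 - 1*(-21))*(f + y) = (9 - 1*(-21))*(-132 + 16) = (9 + 21)*(-116) = 30*(-116) = -3480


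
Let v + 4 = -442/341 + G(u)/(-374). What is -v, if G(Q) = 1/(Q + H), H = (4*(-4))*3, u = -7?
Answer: 3377189/637670 ≈ 5.2961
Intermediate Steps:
H = -48 (H = -16*3 = -48)
G(Q) = 1/(-48 + Q) (G(Q) = 1/(Q - 48) = 1/(-48 + Q))
v = -3377189/637670 (v = -4 + (-442/341 + 1/(-48 - 7*(-374))) = -4 + (-442*1/341 - 1/374/(-55)) = -4 + (-442/341 - 1/55*(-1/374)) = -4 + (-442/341 + 1/20570) = -4 - 826509/637670 = -3377189/637670 ≈ -5.2961)
-v = -1*(-3377189/637670) = 3377189/637670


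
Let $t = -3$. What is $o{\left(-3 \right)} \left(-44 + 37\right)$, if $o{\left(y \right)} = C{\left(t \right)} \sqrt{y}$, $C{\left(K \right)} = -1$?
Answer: $7 i \sqrt{3} \approx 12.124 i$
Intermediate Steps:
$o{\left(y \right)} = - \sqrt{y}$
$o{\left(-3 \right)} \left(-44 + 37\right) = - \sqrt{-3} \left(-44 + 37\right) = - i \sqrt{3} \left(-7\right) = 7 i \sqrt{3}$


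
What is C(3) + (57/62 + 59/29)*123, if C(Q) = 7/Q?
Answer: 1972345/5394 ≈ 365.66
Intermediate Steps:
C(3) + (57/62 + 59/29)*123 = 7/3 + (57/62 + 59/29)*123 = 7/3 + (5311/1798)*123 = 7/3 + 653253/1798 = 1972345/5394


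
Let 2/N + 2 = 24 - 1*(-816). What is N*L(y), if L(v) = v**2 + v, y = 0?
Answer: 0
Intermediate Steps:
L(v) = v + v**2
N = 1/419 (N = 2/(-2 + (24 - 1*(-816))) = 2/(-2 + (24 + 816)) = 2/(-2 + 840) = 2/838 = 2*(1/838) = 1/419 ≈ 0.0023866)
N*L(y) = (0*(1 + 0))/419 = (0*1)/419 = (1/419)*0 = 0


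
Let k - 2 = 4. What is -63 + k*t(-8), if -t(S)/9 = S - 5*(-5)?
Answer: -981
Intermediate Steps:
k = 6 (k = 2 + 4 = 6)
t(S) = -225 - 9*S (t(S) = -9*(S - 5*(-5)) = -9*(S + 25) = -9*(25 + S) = -225 - 9*S)
-63 + k*t(-8) = -63 + 6*(-225 - 9*(-8)) = -63 + 6*(-225 + 72) = -63 + 6*(-153) = -63 - 918 = -981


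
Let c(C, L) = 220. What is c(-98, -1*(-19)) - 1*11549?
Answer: -11329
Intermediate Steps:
c(-98, -1*(-19)) - 1*11549 = 220 - 1*11549 = 220 - 11549 = -11329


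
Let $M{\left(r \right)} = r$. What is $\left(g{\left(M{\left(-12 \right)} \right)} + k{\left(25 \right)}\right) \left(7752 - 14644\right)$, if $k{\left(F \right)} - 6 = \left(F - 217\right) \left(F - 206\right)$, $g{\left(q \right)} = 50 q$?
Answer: $-235416936$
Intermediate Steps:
$k{\left(F \right)} = 6 + \left(-217 + F\right) \left(-206 + F\right)$ ($k{\left(F \right)} = 6 + \left(F - 217\right) \left(F - 206\right) = 6 + \left(-217 + F\right) \left(-206 + F\right)$)
$\left(g{\left(M{\left(-12 \right)} \right)} + k{\left(25 \right)}\right) \left(7752 - 14644\right) = \left(50 \left(-12\right) + \left(44708 + 25^{2} - 10575\right)\right) \left(7752 - 14644\right) = \left(-600 + \left(44708 + 625 - 10575\right)\right) \left(-6892\right) = \left(-600 + 34758\right) \left(-6892\right) = 34158 \left(-6892\right) = -235416936$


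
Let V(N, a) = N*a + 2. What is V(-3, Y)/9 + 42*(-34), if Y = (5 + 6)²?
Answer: -13213/9 ≈ -1468.1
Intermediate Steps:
Y = 121 (Y = 11² = 121)
V(N, a) = 2 + N*a
V(-3, Y)/9 + 42*(-34) = (2 - 3*121)/9 + 42*(-34) = (2 - 363)*(⅑) - 1428 = -361*⅑ - 1428 = -361/9 - 1428 = -13213/9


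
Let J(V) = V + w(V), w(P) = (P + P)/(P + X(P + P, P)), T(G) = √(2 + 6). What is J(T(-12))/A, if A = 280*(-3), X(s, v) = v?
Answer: -1/840 - √2/420 ≈ -0.0045577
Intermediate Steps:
T(G) = 2*√2 (T(G) = √8 = 2*√2)
w(P) = 1 (w(P) = (P + P)/(P + P) = (2*P)/((2*P)) = (2*P)*(1/(2*P)) = 1)
A = -840
J(V) = 1 + V (J(V) = V + 1 = 1 + V)
J(T(-12))/A = (1 + 2*√2)/(-840) = (1 + 2*√2)*(-1/840) = -1/840 - √2/420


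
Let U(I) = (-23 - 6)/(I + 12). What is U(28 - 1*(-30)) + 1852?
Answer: 129611/70 ≈ 1851.6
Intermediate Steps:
U(I) = -29/(12 + I)
U(28 - 1*(-30)) + 1852 = -29/(12 + (28 - 1*(-30))) + 1852 = -29/(12 + (28 + 30)) + 1852 = -29/(12 + 58) + 1852 = -29/70 + 1852 = 129611/70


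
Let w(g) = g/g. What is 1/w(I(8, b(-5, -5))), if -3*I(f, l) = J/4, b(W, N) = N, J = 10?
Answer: 1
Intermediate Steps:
I(f, l) = -5/6 (I(f, l) = -10/(3*4) = -1/3*5/2 = -5/6)
w(g) = 1
1/w(I(8, b(-5, -5))) = 1/1 = 1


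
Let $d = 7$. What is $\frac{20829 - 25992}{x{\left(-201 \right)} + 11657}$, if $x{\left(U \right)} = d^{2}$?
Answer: $- \frac{1721}{3902} \approx -0.44106$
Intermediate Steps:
$x{\left(U \right)} = 49$ ($x{\left(U \right)} = 7^{2} = 49$)
$\frac{20829 - 25992}{x{\left(-201 \right)} + 11657} = \frac{20829 - 25992}{49 + 11657} = - \frac{5163}{11706} = \left(-5163\right) \frac{1}{11706} = - \frac{1721}{3902}$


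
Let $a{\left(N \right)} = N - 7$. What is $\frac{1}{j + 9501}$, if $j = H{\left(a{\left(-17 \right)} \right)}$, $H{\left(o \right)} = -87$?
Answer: $\frac{1}{9414} \approx 0.00010622$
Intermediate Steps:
$a{\left(N \right)} = -7 + N$ ($a{\left(N \right)} = N - 7 = -7 + N$)
$j = -87$
$\frac{1}{j + 9501} = \frac{1}{-87 + 9501} = \frac{1}{9414}$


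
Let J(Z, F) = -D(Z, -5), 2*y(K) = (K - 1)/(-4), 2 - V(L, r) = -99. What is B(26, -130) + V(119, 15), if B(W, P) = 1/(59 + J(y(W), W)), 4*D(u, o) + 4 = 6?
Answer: 11819/117 ≈ 101.02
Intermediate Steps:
D(u, o) = 1/2 (D(u, o) = -1 + (1/4)*6 = -1 + 3/2 = 1/2)
V(L, r) = 101 (V(L, r) = 2 - 1*(-99) = 2 + 99 = 101)
y(K) = 1/8 - K/8 (y(K) = ((K - 1)/(-4))/2 = ((-1 + K)*(-1/4))/2 = (1/4 - K/4)/2 = 1/8 - K/8)
J(Z, F) = -1/2 (J(Z, F) = -1*1/2 = -1/2)
B(W, P) = 2/117 (B(W, P) = 1/(59 - 1/2) = 1/(117/2) = 2/117)
B(26, -130) + V(119, 15) = 2/117 + 101 = 11819/117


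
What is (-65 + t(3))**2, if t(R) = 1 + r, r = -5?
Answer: 4761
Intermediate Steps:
t(R) = -4 (t(R) = 1 - 5 = -4)
(-65 + t(3))**2 = (-65 - 4)**2 = (-69)**2 = 4761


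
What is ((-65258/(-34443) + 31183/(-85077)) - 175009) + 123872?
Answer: -16649181868490/325589679 ≈ -51136.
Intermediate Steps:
((-65258/(-34443) + 31183/(-85077)) - 175009) + 123872 = ((-65258*(-1/34443) + 31183*(-1/85077)) - 175009) + 123872 = ((65258/34443 - 31183/85077) - 175009) + 123872 = (497546533/325589679 - 175009) + 123872 = -56980626585578/325589679 + 123872 = -16649181868490/325589679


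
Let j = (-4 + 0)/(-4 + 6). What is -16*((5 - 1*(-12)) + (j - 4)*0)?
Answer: -272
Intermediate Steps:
j = -2 (j = -4/2 = -4*½ = -2)
-16*((5 - 1*(-12)) + (j - 4)*0) = -16*((5 - 1*(-12)) + (-2 - 4)*0) = -16*((5 + 12) - 6*0) = -16*(17 + 0) = -16*17 = -272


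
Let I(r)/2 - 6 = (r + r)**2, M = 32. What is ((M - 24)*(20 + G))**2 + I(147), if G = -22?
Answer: 173140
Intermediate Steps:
I(r) = 12 + 8*r**2 (I(r) = 12 + 2*(r + r)**2 = 12 + 2*(2*r)**2 = 12 + 2*(4*r**2) = 12 + 8*r**2)
((M - 24)*(20 + G))**2 + I(147) = ((32 - 24)*(20 - 22))**2 + (12 + 8*147**2) = (8*(-2))**2 + (12 + 8*21609) = (-16)**2 + (12 + 172872) = 256 + 172884 = 173140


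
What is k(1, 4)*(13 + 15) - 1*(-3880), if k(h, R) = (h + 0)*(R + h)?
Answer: 4020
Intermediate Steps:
k(h, R) = h*(R + h)
k(1, 4)*(13 + 15) - 1*(-3880) = (1*(4 + 1))*(13 + 15) - 1*(-3880) = (1*5)*28 + 3880 = 5*28 + 3880 = 140 + 3880 = 4020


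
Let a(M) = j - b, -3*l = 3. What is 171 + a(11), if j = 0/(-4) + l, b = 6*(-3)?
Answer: 188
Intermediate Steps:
l = -1 (l = -1/3*3 = -1)
b = -18
j = -1 (j = 0/(-4) - 1 = 0*(-1/4) - 1 = 0 - 1 = -1)
a(M) = 17 (a(M) = -1 - 1*(-18) = -1 + 18 = 17)
171 + a(11) = 171 + 17 = 188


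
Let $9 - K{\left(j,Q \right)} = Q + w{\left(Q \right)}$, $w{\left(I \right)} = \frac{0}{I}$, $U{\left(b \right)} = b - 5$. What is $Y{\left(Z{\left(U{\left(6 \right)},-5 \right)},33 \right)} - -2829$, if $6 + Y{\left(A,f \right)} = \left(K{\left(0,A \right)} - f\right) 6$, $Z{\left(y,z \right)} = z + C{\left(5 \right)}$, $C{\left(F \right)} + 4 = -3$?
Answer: $2751$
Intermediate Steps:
$C{\left(F \right)} = -7$ ($C{\left(F \right)} = -4 - 3 = -7$)
$U{\left(b \right)} = -5 + b$ ($U{\left(b \right)} = b - 5 = -5 + b$)
$Z{\left(y,z \right)} = -7 + z$ ($Z{\left(y,z \right)} = z - 7 = -7 + z$)
$w{\left(I \right)} = 0$
$K{\left(j,Q \right)} = 9 - Q$ ($K{\left(j,Q \right)} = 9 - \left(Q + 0\right) = 9 - Q$)
$Y{\left(A,f \right)} = 48 - 6 A - 6 f$ ($Y{\left(A,f \right)} = -6 + \left(\left(9 - A\right) - f\right) 6 = -6 + \left(9 - A - f\right) 6 = -6 - \left(-54 + 6 A + 6 f\right) = 48 - 6 A - 6 f$)
$Y{\left(Z{\left(U{\left(6 \right)},-5 \right)},33 \right)} - -2829 = \left(48 - 6 \left(-7 - 5\right) - 198\right) - -2829 = \left(48 - -72 - 198\right) + 2829 = \left(48 + 72 - 198\right) + 2829 = -78 + 2829 = 2751$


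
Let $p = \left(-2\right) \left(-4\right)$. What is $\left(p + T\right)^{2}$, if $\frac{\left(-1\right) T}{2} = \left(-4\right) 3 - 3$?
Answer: $1444$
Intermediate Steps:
$T = 30$ ($T = - 2 \left(\left(-4\right) 3 - 3\right) = - 2 \left(-12 - 3\right) = \left(-2\right) \left(-15\right) = 30$)
$p = 8$
$\left(p + T\right)^{2} = \left(8 + 30\right)^{2} = 38^{2} = 1444$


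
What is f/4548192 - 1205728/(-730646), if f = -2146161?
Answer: 652633082295/553853048672 ≈ 1.1784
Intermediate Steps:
f/4548192 - 1205728/(-730646) = -2146161/4548192 - 1205728/(-730646) = -2146161*1/4548192 - 1205728*(-1/730646) = -715387/1516064 + 602864/365323 = 652633082295/553853048672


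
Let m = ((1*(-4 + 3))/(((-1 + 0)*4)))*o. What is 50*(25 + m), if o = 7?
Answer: 2675/2 ≈ 1337.5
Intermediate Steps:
m = 7/4 (m = ((1*(-4 + 3))/(((-1 + 0)*4)))*7 = ((1*(-1))/((-1*4)))*7 = -1/(-4)*7 = -1*(-¼)*7 = (¼)*7 = 7/4 ≈ 1.7500)
50*(25 + m) = 50*(25 + 7/4) = 50*(107/4) = 2675/2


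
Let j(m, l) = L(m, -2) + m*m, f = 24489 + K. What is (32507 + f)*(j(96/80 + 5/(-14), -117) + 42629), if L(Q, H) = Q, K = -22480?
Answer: 1802509316219/1225 ≈ 1.4714e+9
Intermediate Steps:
f = 2009 (f = 24489 - 22480 = 2009)
j(m, l) = m + m² (j(m, l) = m + m*m = m + m²)
(32507 + f)*(j(96/80 + 5/(-14), -117) + 42629) = (32507 + 2009)*((96/80 + 5/(-14))*(1 + (96/80 + 5/(-14))) + 42629) = 34516*((96*(1/80) + 5*(-1/14))*(1 + (96*(1/80) + 5*(-1/14))) + 42629) = 34516*((6/5 - 5/14)*(1 + (6/5 - 5/14)) + 42629) = 34516*(59*(1 + 59/70)/70 + 42629) = 34516*((59/70)*(129/70) + 42629) = 34516*(7611/4900 + 42629) = 34516*(208889711/4900) = 1802509316219/1225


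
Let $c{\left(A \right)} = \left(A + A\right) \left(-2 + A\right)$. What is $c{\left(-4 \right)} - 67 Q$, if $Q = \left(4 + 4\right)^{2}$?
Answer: $-4240$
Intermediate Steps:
$Q = 64$ ($Q = 8^{2} = 64$)
$c{\left(A \right)} = 2 A \left(-2 + A\right)$
$c{\left(-4 \right)} - 67 Q = 2 \left(-4\right) \left(-2 - 4\right) - 4288 = 2 \left(-4\right) \left(-6\right) - 4288 = 48 - 4288 = -4240$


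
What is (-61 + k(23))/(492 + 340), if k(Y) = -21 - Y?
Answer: -105/832 ≈ -0.12620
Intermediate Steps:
(-61 + k(23))/(492 + 340) = (-61 + (-21 - 1*23))/(492 + 340) = (-61 + (-21 - 23))/832 = (-61 - 44)*(1/832) = -105*1/832 = -105/832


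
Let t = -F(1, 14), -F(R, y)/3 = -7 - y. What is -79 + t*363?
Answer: -22948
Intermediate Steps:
F(R, y) = 21 + 3*y (F(R, y) = -3*(-7 - y) = 21 + 3*y)
t = -63 (t = -(21 + 3*14) = -(21 + 42) = -1*63 = -63)
-79 + t*363 = -79 - 63*363 = -79 - 22869 = -22948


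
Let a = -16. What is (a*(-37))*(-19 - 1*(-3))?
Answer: -9472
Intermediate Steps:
(a*(-37))*(-19 - 1*(-3)) = (-16*(-37))*(-19 - 1*(-3)) = 592*(-19 + 3) = 592*(-16) = -9472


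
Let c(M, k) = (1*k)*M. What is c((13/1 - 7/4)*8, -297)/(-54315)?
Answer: 594/1207 ≈ 0.49213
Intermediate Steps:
c(M, k) = M*k (c(M, k) = k*M = M*k)
c((13/1 - 7/4)*8, -297)/(-54315) = (((13/1 - 7/4)*8)*(-297))/(-54315) = (((13*1 - 7*¼)*8)*(-297))*(-1/54315) = (((13 - 7/4)*8)*(-297))*(-1/54315) = (((45/4)*8)*(-297))*(-1/54315) = (90*(-297))*(-1/54315) = -26730*(-1/54315) = 594/1207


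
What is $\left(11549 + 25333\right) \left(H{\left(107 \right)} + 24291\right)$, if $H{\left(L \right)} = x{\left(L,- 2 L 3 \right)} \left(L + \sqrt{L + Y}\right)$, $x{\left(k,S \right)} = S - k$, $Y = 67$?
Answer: $-2059933464 - 27624618 \sqrt{174} \approx -2.4243 \cdot 10^{9}$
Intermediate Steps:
$H{\left(L \right)} = - 7 L \left(L + \sqrt{67 + L}\right)$ ($H{\left(L \right)} = \left(- 2 L 3 - L\right) \left(L + \sqrt{L + 67}\right) = \left(- 6 L - L\right) \left(L + \sqrt{67 + L}\right) = - 7 L \left(L + \sqrt{67 + L}\right)$)
$\left(11549 + 25333\right) \left(H{\left(107 \right)} + 24291\right) = \left(11549 + 25333\right) \left(\left(-7\right) 107 \left(107 + \sqrt{67 + 107}\right) + 24291\right) = 36882 \left(\left(-7\right) 107 \left(107 + \sqrt{174}\right) + 24291\right) = 36882 \left(\left(-80143 - 749 \sqrt{174}\right) + 24291\right) = 36882 \left(-55852 - 749 \sqrt{174}\right) = -2059933464 - 27624618 \sqrt{174}$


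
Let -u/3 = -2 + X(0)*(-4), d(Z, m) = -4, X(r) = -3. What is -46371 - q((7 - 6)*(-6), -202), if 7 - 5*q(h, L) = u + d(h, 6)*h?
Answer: -231868/5 ≈ -46374.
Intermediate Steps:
u = -30 (u = -3*(-2 - 3*(-4)) = -3*(-2 + 12) = -3*10 = -30)
q(h, L) = 37/5 + 4*h/5 (q(h, L) = 7/5 - (-30 - 4*h)/5 = 7/5 + (6 + 4*h/5) = 37/5 + 4*h/5)
-46371 - q((7 - 6)*(-6), -202) = -46371 - (37/5 + 4*((7 - 6)*(-6))/5) = -46371 - (37/5 + 4*(1*(-6))/5) = -46371 - (37/5 + (4/5)*(-6)) = -46371 - (37/5 - 24/5) = -46371 - 1*13/5 = -46371 - 13/5 = -231868/5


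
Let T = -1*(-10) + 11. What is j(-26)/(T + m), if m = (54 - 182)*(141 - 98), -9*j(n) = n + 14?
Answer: -4/16449 ≈ -0.00024318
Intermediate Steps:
j(n) = -14/9 - n/9 (j(n) = -(n + 14)/9 = -(14 + n)/9 = -14/9 - n/9)
m = -5504 (m = -128*43 = -5504)
T = 21 (T = 10 + 11 = 21)
j(-26)/(T + m) = (-14/9 - ⅑*(-26))/(21 - 5504) = (-14/9 + 26/9)/(-5483) = (4/3)*(-1/5483) = -4/16449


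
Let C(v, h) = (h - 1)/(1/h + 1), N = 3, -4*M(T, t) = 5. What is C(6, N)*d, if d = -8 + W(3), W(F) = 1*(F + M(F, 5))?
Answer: -75/8 ≈ -9.3750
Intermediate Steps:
M(T, t) = -5/4 (M(T, t) = -¼*5 = -5/4)
W(F) = -5/4 + F (W(F) = 1*(F - 5/4) = 1*(-5/4 + F) = -5/4 + F)
C(v, h) = (-1 + h)/(1 + 1/h)
d = -25/4 (d = -8 + (-5/4 + 3) = -8 + 7/4 = -25/4 ≈ -6.2500)
C(6, N)*d = (3*(-1 + 3)/(1 + 3))*(-25/4) = (3*2/4)*(-25/4) = (3*(¼)*2)*(-25/4) = (3/2)*(-25/4) = -75/8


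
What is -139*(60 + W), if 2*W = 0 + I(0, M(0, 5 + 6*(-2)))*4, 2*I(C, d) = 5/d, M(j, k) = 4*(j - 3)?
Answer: -99385/12 ≈ -8282.1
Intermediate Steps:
M(j, k) = -12 + 4*j (M(j, k) = 4*(-3 + j) = -12 + 4*j)
I(C, d) = 5/(2*d) (I(C, d) = (5/d)/2 = 5/(2*d))
W = -5/12 (W = (0 + (5/(2*(-12 + 4*0)))*4)/2 = (0 + (5/(2*(-12 + 0)))*4)/2 = (0 + ((5/2)/(-12))*4)/2 = (0 + ((5/2)*(-1/12))*4)/2 = (0 - 5/24*4)/2 = (0 - ⅚)/2 = (½)*(-⅚) = -5/12 ≈ -0.41667)
-139*(60 + W) = -139*(60 - 5/12) = -139*715/12 = -99385/12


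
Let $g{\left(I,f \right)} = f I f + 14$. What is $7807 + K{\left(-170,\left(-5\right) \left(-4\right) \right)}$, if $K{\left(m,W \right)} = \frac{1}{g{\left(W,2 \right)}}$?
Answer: $\frac{733859}{94} \approx 7807.0$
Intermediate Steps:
$g{\left(I,f \right)} = 14 + I f^{2}$ ($g{\left(I,f \right)} = I f f + 14 = I f^{2} + 14 = 14 + I f^{2}$)
$K{\left(m,W \right)} = \frac{1}{14 + 4 W}$ ($K{\left(m,W \right)} = \frac{1}{14 + W 2^{2}} = \frac{1}{14 + W 4} = \frac{1}{14 + 4 W}$)
$7807 + K{\left(-170,\left(-5\right) \left(-4\right) \right)} = 7807 + \frac{1}{2 \left(7 + 2 \left(\left(-5\right) \left(-4\right)\right)\right)} = 7807 + \frac{1}{2 \left(7 + 2 \cdot 20\right)} = 7807 + \frac{1}{2 \left(7 + 40\right)} = 7807 + \frac{1}{2 \cdot 47} = 7807 + \frac{1}{2} \cdot \frac{1}{47} = 7807 + \frac{1}{94} = \frac{733859}{94}$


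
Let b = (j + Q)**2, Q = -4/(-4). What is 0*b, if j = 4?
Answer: 0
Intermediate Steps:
Q = 1 (Q = -4*(-1/4) = 1)
b = 25 (b = (4 + 1)**2 = 5**2 = 25)
0*b = 0*25 = 0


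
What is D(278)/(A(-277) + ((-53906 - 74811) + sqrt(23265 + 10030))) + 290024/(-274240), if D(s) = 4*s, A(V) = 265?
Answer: -603066766755997/565615989548520 - 1112*sqrt(33295)/16499883009 ≈ -1.0662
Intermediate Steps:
D(278)/(A(-277) + ((-53906 - 74811) + sqrt(23265 + 10030))) + 290024/(-274240) = (4*278)/(265 + ((-53906 - 74811) + sqrt(23265 + 10030))) + 290024/(-274240) = 1112/(265 + (-128717 + sqrt(33295))) + 290024*(-1/274240) = 1112/(-128452 + sqrt(33295)) - 36253/34280 = -36253/34280 + 1112/(-128452 + sqrt(33295))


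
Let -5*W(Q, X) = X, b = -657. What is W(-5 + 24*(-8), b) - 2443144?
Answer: -12215063/5 ≈ -2.4430e+6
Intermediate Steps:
W(Q, X) = -X/5
W(-5 + 24*(-8), b) - 2443144 = -⅕*(-657) - 2443144 = 657/5 - 2443144 = -12215063/5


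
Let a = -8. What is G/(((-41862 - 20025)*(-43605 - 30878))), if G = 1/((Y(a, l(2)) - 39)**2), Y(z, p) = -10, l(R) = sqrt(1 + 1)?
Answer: 1/11067480139821 ≈ 9.0355e-14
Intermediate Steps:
l(R) = sqrt(2)
G = 1/2401 (G = 1/((-10 - 39)**2) = 1/((-49)**2) = 1/2401 ≈ 0.00041649)
G/(((-41862 - 20025)*(-43605 - 30878))) = 1/(2401*(((-41862 - 20025)*(-43605 - 30878)))) = 1/(2401*((-61887*(-74483)))) = (1/2401)/4609529421 = (1/2401)*(1/4609529421) = 1/11067480139821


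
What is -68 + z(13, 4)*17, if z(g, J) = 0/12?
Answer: -68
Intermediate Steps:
z(g, J) = 0 (z(g, J) = 0*(1/12) = 0)
-68 + z(13, 4)*17 = -68 + 0*17 = -68 + 0 = -68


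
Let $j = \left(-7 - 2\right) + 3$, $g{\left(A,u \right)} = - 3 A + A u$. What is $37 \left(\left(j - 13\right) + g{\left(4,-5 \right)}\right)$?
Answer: $-1887$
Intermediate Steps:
$j = -6$ ($j = -9 + 3 = -6$)
$37 \left(\left(j - 13\right) + g{\left(4,-5 \right)}\right) = 37 \left(\left(-6 - 13\right) + 4 \left(-3 - 5\right)\right) = 37 \left(\left(-6 - 13\right) + 4 \left(-8\right)\right) = 37 \left(-19 - 32\right) = 37 \left(-51\right) = -1887$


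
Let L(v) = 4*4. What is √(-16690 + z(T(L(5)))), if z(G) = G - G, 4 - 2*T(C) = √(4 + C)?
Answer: I*√16690 ≈ 129.19*I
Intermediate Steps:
L(v) = 16
T(C) = 2 - √(4 + C)/2
z(G) = 0
√(-16690 + z(T(L(5)))) = √(-16690 + 0) = √(-16690) = I*√16690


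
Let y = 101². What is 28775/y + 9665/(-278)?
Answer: -90593215/2835878 ≈ -31.945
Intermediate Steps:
y = 10201
28775/y + 9665/(-278) = 28775/10201 + 9665/(-278) = 28775*(1/10201) + 9665*(-1/278) = 28775/10201 - 9665/278 = -90593215/2835878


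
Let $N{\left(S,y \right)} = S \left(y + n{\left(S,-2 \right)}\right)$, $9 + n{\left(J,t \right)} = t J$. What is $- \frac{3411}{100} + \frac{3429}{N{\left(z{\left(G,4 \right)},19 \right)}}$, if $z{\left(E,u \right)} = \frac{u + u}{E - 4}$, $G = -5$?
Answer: $- \frac{7666857}{21200} \approx -361.64$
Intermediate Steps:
$n{\left(J,t \right)} = -9 + J t$ ($n{\left(J,t \right)} = -9 + t J = -9 + J t$)
$z{\left(E,u \right)} = \frac{2 u}{-4 + E}$
$N{\left(S,y \right)} = S \left(-9 + y - 2 S\right)$ ($N{\left(S,y \right)} = S \left(y + \left(-9 + S \left(-2\right)\right)\right) = S \left(y - \left(9 + 2 S\right)\right) = S \left(-9 + y - 2 S\right)$)
$- \frac{3411}{100} + \frac{3429}{N{\left(z{\left(G,4 \right)},19 \right)}} = - \frac{3411}{100} + \frac{3429}{2 \cdot 4 \frac{1}{-4 - 5} \left(-9 + 19 - 2 \cdot 2 \cdot 4 \frac{1}{-4 - 5}\right)} = \left(-3411\right) \frac{1}{100} + \frac{3429}{2 \cdot 4 \frac{1}{-9} \left(-9 + 19 - 2 \cdot 2 \cdot 4 \frac{1}{-9}\right)} = - \frac{3411}{100} + \frac{3429}{2 \cdot 4 \left(- \frac{1}{9}\right) \left(-9 + 19 - 2 \cdot 2 \cdot 4 \left(- \frac{1}{9}\right)\right)} = - \frac{3411}{100} + \frac{3429}{\left(- \frac{8}{9}\right) \left(-9 + 19 - - \frac{16}{9}\right)} = - \frac{3411}{100} + \frac{3429}{\left(- \frac{8}{9}\right) \left(-9 + 19 + \frac{16}{9}\right)} = - \frac{3411}{100} + \frac{3429}{\left(- \frac{8}{9}\right) \frac{106}{9}} = - \frac{3411}{100} + \frac{3429}{- \frac{848}{81}} = - \frac{3411}{100} + 3429 \left(- \frac{81}{848}\right) = - \frac{3411}{100} - \frac{277749}{848} = - \frac{7666857}{21200}$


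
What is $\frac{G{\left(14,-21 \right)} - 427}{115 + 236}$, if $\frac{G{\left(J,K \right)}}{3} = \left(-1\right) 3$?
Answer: $- \frac{436}{351} \approx -1.2422$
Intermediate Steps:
$G{\left(J,K \right)} = -9$ ($G{\left(J,K \right)} = 3 \left(\left(-1\right) 3\right) = 3 \left(-3\right) = -9$)
$\frac{G{\left(14,-21 \right)} - 427}{115 + 236} = \frac{-9 - 427}{115 + 236} = - \frac{436}{351}$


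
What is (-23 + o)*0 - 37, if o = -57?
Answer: -37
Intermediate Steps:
(-23 + o)*0 - 37 = (-23 - 57)*0 - 37 = -80*0 - 37 = 0 - 37 = -37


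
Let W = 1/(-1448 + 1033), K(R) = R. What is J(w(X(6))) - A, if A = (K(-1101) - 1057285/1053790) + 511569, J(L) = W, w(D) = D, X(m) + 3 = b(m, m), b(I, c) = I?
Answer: -44647776574863/87464570 ≈ -5.1047e+5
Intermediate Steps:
X(m) = -3 + m
W = -1/415 (W = 1/(-415) = -1/415 ≈ -0.0024096)
J(L) = -1/415
A = 107585003287/210758 (A = (-1101 - 1057285/1053790) + 511569 = (-1101 - 1057285*1/1053790) + 511569 = (-1101 - 211457/210758) + 511569 = -232256015/210758 + 511569 = 107585003287/210758 ≈ 5.1047e+5)
J(w(X(6))) - A = -1/415 - 1*107585003287/210758 = -1/415 - 107585003287/210758 = -44647776574863/87464570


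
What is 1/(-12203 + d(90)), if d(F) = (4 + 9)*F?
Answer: -1/11033 ≈ -9.0637e-5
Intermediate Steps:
d(F) = 13*F
1/(-12203 + d(90)) = 1/(-12203 + 13*90) = 1/(-12203 + 1170) = 1/(-11033) = -1/11033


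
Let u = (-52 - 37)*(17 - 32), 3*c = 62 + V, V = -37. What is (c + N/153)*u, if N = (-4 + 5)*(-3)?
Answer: 188680/17 ≈ 11099.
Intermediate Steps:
c = 25/3 (c = (62 - 37)/3 = (⅓)*25 = 25/3 ≈ 8.3333)
u = 1335 (u = -89*(-15) = 1335)
N = -3 (N = 1*(-3) = -3)
(c + N/153)*u = (25/3 - 3/153)*1335 = (25/3 - 3*1/153)*1335 = (25/3 - 1/51)*1335 = (424/51)*1335 = 188680/17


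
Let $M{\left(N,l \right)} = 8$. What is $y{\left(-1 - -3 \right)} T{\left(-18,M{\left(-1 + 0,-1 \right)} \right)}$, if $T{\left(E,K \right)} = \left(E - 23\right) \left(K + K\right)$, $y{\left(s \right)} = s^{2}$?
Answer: $-2624$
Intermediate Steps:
$T{\left(E,K \right)} = 2 K \left(-23 + E\right)$ ($T{\left(E,K \right)} = \left(-23 + E\right) 2 K = 2 K \left(-23 + E\right)$)
$y{\left(-1 - -3 \right)} T{\left(-18,M{\left(-1 + 0,-1 \right)} \right)} = \left(-1 - -3\right)^{2} \cdot 2 \cdot 8 \left(-23 - 18\right) = \left(-1 + 3\right)^{2} \cdot 2 \cdot 8 \left(-41\right) = 2^{2} \left(-656\right) = 4 \left(-656\right) = -2624$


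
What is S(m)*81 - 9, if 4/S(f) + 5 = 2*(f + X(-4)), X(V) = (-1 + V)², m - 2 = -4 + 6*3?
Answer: -369/77 ≈ -4.7922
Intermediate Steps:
m = 16 (m = 2 + (-4 + 6*3) = 2 + (-4 + 18) = 2 + 14 = 16)
S(f) = 4/(45 + 2*f) (S(f) = 4/(-5 + 2*(f + (-1 - 4)²)) = 4/(-5 + 2*(f + (-5)²)) = 4/(-5 + 2*(f + 25)) = 4/(-5 + 2*(25 + f)) = 4/(-5 + (50 + 2*f)) = 4/(45 + 2*f))
S(m)*81 - 9 = (4/(45 + 2*16))*81 - 9 = (4/(45 + 32))*81 - 9 = (4/77)*81 - 9 = 324/77 - 9 = -369/77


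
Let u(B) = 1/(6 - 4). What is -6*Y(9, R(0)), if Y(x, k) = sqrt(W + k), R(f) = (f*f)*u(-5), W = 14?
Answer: -6*sqrt(14) ≈ -22.450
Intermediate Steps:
u(B) = 1/2
R(f) = f**2/2 (R(f) = (f*f)*(1/2) = f**2*(1/2) = f**2/2)
Y(x, k) = sqrt(14 + k)
-6*Y(9, R(0)) = -6*sqrt(14 + (1/2)*0**2) = -6*sqrt(14 + (1/2)*0) = -6*sqrt(14 + 0) = -6*sqrt(14)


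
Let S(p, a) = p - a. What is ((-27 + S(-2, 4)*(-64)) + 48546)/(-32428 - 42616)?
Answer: -48903/75044 ≈ -0.65166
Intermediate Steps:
((-27 + S(-2, 4)*(-64)) + 48546)/(-32428 - 42616) = ((-27 + (-2 - 1*4)*(-64)) + 48546)/(-32428 - 42616) = ((-27 + (-2 - 4)*(-64)) + 48546)/(-75044) = ((-27 - 6*(-64)) + 48546)*(-1/75044) = ((-27 + 384) + 48546)*(-1/75044) = (357 + 48546)*(-1/75044) = 48903*(-1/75044) = -48903/75044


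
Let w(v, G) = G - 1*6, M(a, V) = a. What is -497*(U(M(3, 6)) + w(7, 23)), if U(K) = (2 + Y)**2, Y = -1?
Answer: -8946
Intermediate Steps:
U(K) = 1 (U(K) = (2 - 1)**2 = 1**2 = 1)
w(v, G) = -6 + G (w(v, G) = G - 6 = -6 + G)
-497*(U(M(3, 6)) + w(7, 23)) = -497*(1 + (-6 + 23)) = -497*(1 + 17) = -497*18 = -8946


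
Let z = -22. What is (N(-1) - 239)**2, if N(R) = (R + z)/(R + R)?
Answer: 207025/4 ≈ 51756.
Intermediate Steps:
N(R) = (-22 + R)/(2*R) (N(R) = (R - 22)/(R + R) = (-22 + R)/((2*R)) = (-22 + R)*(1/(2*R)) = (-22 + R)/(2*R))
(N(-1) - 239)**2 = ((1/2)*(-22 - 1)/(-1) - 239)**2 = ((1/2)*(-1)*(-23) - 239)**2 = (23/2 - 239)**2 = (-455/2)**2 = 207025/4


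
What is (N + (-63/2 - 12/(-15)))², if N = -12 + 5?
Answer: 142129/100 ≈ 1421.3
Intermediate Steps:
N = -7
(N + (-63/2 - 12/(-15)))² = (-7 + (-63/2 - 12/(-15)))² = (-7 + (-63*½ - 12*(-1/15)))² = (-7 + (-63/2 + ⅘))² = (-7 - 307/10)² = (-377/10)² = 142129/100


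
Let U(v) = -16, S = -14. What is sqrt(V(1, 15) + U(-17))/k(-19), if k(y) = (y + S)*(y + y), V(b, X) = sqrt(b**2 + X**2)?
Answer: sqrt(-16 + sqrt(226))/1254 ≈ 0.00078406*I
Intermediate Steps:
V(b, X) = sqrt(X**2 + b**2)
k(y) = 2*y*(-14 + y) (k(y) = (y - 14)*(y + y) = (-14 + y)*(2*y) = 2*y*(-14 + y))
sqrt(V(1, 15) + U(-17))/k(-19) = sqrt(sqrt(15**2 + 1**2) - 16)/((2*(-19)*(-14 - 19))) = sqrt(sqrt(225 + 1) - 16)/((2*(-19)*(-33))) = sqrt(sqrt(226) - 16)/1254 = sqrt(-16 + sqrt(226))*(1/1254) = sqrt(-16 + sqrt(226))/1254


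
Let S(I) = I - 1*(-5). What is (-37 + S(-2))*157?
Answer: -5338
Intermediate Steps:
S(I) = 5 + I (S(I) = I + 5 = 5 + I)
(-37 + S(-2))*157 = (-37 + (5 - 2))*157 = (-37 + 3)*157 = -34*157 = -5338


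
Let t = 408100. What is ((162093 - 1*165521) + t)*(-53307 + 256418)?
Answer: 82193334592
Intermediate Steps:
((162093 - 1*165521) + t)*(-53307 + 256418) = ((162093 - 1*165521) + 408100)*(-53307 + 256418) = ((162093 - 165521) + 408100)*203111 = (-3428 + 408100)*203111 = 404672*203111 = 82193334592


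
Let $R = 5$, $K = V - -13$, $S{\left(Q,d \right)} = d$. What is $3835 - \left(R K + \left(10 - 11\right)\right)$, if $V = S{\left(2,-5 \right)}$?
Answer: $3796$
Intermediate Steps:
$V = -5$
$K = 8$ ($K = -5 - -13 = -5 + 13 = 8$)
$3835 - \left(R K + \left(10 - 11\right)\right) = 3835 - \left(5 \cdot 8 + \left(10 - 11\right)\right) = 3835 - \left(40 + \left(10 - 11\right)\right) = 3835 - \left(40 - 1\right) = 3835 - 39 = 3796$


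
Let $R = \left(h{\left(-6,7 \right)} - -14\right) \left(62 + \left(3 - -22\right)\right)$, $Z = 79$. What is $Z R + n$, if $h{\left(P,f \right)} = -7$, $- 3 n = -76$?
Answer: $\frac{144409}{3} \approx 48136.0$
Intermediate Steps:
$n = \frac{76}{3}$ ($n = \left(- \frac{1}{3}\right) \left(-76\right) = \frac{76}{3} \approx 25.333$)
$R = 609$ ($R = \left(-7 - -14\right) \left(62 + \left(3 - -22\right)\right) = \left(-7 + \left(-19 + 33\right)\right) \left(62 + \left(3 + 22\right)\right) = \left(-7 + 14\right) \left(62 + 25\right) = 7 \cdot 87 = 609$)
$Z R + n = 79 \cdot 609 + \frac{76}{3} = 48111 + \frac{76}{3} = \frac{144409}{3}$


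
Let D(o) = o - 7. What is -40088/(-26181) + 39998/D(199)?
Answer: 175814089/837792 ≈ 209.85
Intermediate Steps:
D(o) = -7 + o
-40088/(-26181) + 39998/D(199) = -40088/(-26181) + 39998/(-7 + 199) = -40088*(-1/26181) + 39998/192 = 40088/26181 + 39998*(1/192) = 40088/26181 + 19999/96 = 175814089/837792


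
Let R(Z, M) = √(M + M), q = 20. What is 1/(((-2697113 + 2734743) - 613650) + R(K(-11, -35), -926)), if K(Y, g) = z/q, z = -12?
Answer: -144005/82949760563 - I*√463/165899521126 ≈ -1.7361e-6 - 1.297e-10*I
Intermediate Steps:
K(Y, g) = -⅗ (K(Y, g) = -12/20 = -12*1/20 = -⅗)
R(Z, M) = √2*√M (R(Z, M) = √(2*M) = √2*√M)
1/(((-2697113 + 2734743) - 613650) + R(K(-11, -35), -926)) = 1/(((-2697113 + 2734743) - 613650) + √2*√(-926)) = 1/((37630 - 613650) + √2*(I*√926)) = 1/(-576020 + 2*I*√463)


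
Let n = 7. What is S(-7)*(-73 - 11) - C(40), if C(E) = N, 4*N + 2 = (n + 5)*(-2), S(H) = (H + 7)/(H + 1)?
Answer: 13/2 ≈ 6.5000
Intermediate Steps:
S(H) = (7 + H)/(1 + H)
N = -13/2 (N = -1/2 + ((7 + 5)*(-2))/4 = -1/2 + (12*(-2))/4 = -1/2 + (1/4)*(-24) = -1/2 - 6 = -13/2 ≈ -6.5000)
C(E) = -13/2
S(-7)*(-73 - 11) - C(40) = ((7 - 7)/(1 - 7))*(-73 - 11) - 1*(-13/2) = (0/(-6))*(-84) + 13/2 = -1/6*0*(-84) + 13/2 = 0*(-84) + 13/2 = 0 + 13/2 = 13/2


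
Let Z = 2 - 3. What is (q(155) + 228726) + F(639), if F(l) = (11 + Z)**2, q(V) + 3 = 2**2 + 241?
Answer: 229068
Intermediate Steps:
Z = -1
q(V) = 242 (q(V) = -3 + (2**2 + 241) = -3 + (4 + 241) = -3 + 245 = 242)
F(l) = 100 (F(l) = (11 - 1)**2 = 10**2 = 100)
(q(155) + 228726) + F(639) = (242 + 228726) + 100 = 228968 + 100 = 229068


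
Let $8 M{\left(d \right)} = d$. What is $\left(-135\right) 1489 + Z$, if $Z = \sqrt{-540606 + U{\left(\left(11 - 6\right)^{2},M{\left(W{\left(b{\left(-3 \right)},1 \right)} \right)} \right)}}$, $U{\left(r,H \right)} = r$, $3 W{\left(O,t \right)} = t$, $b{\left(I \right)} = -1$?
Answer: $-201015 + i \sqrt{540581} \approx -2.0102 \cdot 10^{5} + 735.24 i$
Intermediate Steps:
$W{\left(O,t \right)} = \frac{t}{3}$
$M{\left(d \right)} = \frac{d}{8}$
$Z = i \sqrt{540581}$ ($Z = \sqrt{-540606 + \left(11 - 6\right)^{2}} = \sqrt{-540606 + 5^{2}} = \sqrt{-540606 + 25} = \sqrt{-540581} = i \sqrt{540581} \approx 735.24 i$)
$\left(-135\right) 1489 + Z = \left(-135\right) 1489 + i \sqrt{540581} = -201015 + i \sqrt{540581}$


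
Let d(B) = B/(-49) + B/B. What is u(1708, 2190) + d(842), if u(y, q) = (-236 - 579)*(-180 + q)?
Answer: -80270143/49 ≈ -1.6382e+6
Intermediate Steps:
u(y, q) = 146700 - 815*q (u(y, q) = -815*(-180 + q) = 146700 - 815*q)
d(B) = 1 - B/49 (d(B) = B*(-1/49) + 1 = -B/49 + 1 = 1 - B/49)
u(1708, 2190) + d(842) = (146700 - 815*2190) + (1 - 1/49*842) = (146700 - 1784850) + (1 - 842/49) = -1638150 - 793/49 = -80270143/49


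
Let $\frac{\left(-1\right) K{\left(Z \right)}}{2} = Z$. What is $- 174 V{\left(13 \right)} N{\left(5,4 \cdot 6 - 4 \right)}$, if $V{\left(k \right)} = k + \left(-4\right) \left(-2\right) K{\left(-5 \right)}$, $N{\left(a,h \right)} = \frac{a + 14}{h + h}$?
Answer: $- \frac{153729}{20} \approx -7686.5$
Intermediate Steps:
$K{\left(Z \right)} = - 2 Z$
$N{\left(a,h \right)} = \frac{14 + a}{2 h}$
$V{\left(k \right)} = 80 + k$ ($V{\left(k \right)} = k + \left(-4\right) \left(-2\right) \left(\left(-2\right) \left(-5\right)\right) = k + 8 \cdot 10 = k + 80 = 80 + k$)
$- 174 V{\left(13 \right)} N{\left(5,4 \cdot 6 - 4 \right)} = - 174 \left(80 + 13\right) \frac{14 + 5}{2 \left(4 \cdot 6 - 4\right)} = \left(-174\right) 93 \cdot \frac{1}{2} \frac{1}{24 - 4} \cdot 19 = - 16182 \cdot \frac{1}{2} \cdot \frac{1}{20} \cdot 19 = \left(-16182\right) \frac{19}{40} = - \frac{153729}{20}$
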